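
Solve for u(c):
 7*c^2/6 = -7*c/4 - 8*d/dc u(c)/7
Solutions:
 u(c) = C1 - 49*c^3/144 - 49*c^2/64


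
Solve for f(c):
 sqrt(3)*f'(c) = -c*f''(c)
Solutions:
 f(c) = C1 + C2*c^(1 - sqrt(3))


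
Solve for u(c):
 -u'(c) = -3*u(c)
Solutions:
 u(c) = C1*exp(3*c)


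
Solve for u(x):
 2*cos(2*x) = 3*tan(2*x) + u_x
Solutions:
 u(x) = C1 + 3*log(cos(2*x))/2 + sin(2*x)


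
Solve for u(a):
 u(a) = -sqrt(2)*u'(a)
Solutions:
 u(a) = C1*exp(-sqrt(2)*a/2)


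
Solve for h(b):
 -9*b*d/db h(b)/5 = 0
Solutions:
 h(b) = C1


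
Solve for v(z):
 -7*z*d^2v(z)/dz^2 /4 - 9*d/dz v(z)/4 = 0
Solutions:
 v(z) = C1 + C2/z^(2/7)


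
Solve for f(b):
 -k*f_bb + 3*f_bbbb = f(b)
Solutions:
 f(b) = C1*exp(-sqrt(6)*b*sqrt(k - sqrt(k^2 + 12))/6) + C2*exp(sqrt(6)*b*sqrt(k - sqrt(k^2 + 12))/6) + C3*exp(-sqrt(6)*b*sqrt(k + sqrt(k^2 + 12))/6) + C4*exp(sqrt(6)*b*sqrt(k + sqrt(k^2 + 12))/6)


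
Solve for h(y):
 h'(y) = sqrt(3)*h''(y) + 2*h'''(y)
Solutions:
 h(y) = C1 + C2*exp(y*(-sqrt(3) + sqrt(11))/4) + C3*exp(-y*(sqrt(3) + sqrt(11))/4)


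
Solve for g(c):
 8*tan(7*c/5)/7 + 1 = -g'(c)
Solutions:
 g(c) = C1 - c + 40*log(cos(7*c/5))/49


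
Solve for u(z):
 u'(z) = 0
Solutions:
 u(z) = C1


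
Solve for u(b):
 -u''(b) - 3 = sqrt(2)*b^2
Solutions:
 u(b) = C1 + C2*b - sqrt(2)*b^4/12 - 3*b^2/2


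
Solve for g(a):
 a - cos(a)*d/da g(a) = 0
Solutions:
 g(a) = C1 + Integral(a/cos(a), a)


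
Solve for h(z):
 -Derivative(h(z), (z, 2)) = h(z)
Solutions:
 h(z) = C1*sin(z) + C2*cos(z)


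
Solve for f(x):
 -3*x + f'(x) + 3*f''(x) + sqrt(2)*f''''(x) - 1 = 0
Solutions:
 f(x) = C1 + C2*exp(x*(-2*2^(1/6)/(sqrt(2) + 2*sqrt(1/2 + sqrt(2)))^(1/3) + 2^(1/3)*(sqrt(2) + 2*sqrt(1/2 + sqrt(2)))^(1/3))/4)*sin(sqrt(3)*x*(18*2^(1/6)/(27*sqrt(2) + 2*sqrt(729/2 + 729*sqrt(2)))^(1/3) + 2^(1/3)*(27*sqrt(2) + 2*sqrt(729/2 + 729*sqrt(2)))^(1/3))/12) + C3*exp(x*(-2*2^(1/6)/(sqrt(2) + 2*sqrt(1/2 + sqrt(2)))^(1/3) + 2^(1/3)*(sqrt(2) + 2*sqrt(1/2 + sqrt(2)))^(1/3))/4)*cos(sqrt(3)*x*(18*2^(1/6)/(27*sqrt(2) + 2*sqrt(729/2 + 729*sqrt(2)))^(1/3) + 2^(1/3)*(27*sqrt(2) + 2*sqrt(729/2 + 729*sqrt(2)))^(1/3))/12) + C4*exp(x*(-2^(1/3)*(sqrt(2) + 2*sqrt(1/2 + sqrt(2)))^(1/3)/2 + 2^(1/6)/(sqrt(2) + 2*sqrt(1/2 + sqrt(2)))^(1/3))) + 3*x^2/2 - 8*x


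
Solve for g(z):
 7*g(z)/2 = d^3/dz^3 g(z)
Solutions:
 g(z) = C3*exp(2^(2/3)*7^(1/3)*z/2) + (C1*sin(2^(2/3)*sqrt(3)*7^(1/3)*z/4) + C2*cos(2^(2/3)*sqrt(3)*7^(1/3)*z/4))*exp(-2^(2/3)*7^(1/3)*z/4)


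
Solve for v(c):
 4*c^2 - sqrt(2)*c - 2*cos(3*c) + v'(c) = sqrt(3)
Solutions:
 v(c) = C1 - 4*c^3/3 + sqrt(2)*c^2/2 + sqrt(3)*c + 2*sin(3*c)/3


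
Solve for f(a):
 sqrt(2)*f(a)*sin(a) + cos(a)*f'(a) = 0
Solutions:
 f(a) = C1*cos(a)^(sqrt(2))


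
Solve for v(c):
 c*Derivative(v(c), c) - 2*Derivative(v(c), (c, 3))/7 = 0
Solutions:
 v(c) = C1 + Integral(C2*airyai(2^(2/3)*7^(1/3)*c/2) + C3*airybi(2^(2/3)*7^(1/3)*c/2), c)


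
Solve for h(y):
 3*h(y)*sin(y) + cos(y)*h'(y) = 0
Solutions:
 h(y) = C1*cos(y)^3


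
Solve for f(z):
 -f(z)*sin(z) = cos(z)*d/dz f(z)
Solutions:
 f(z) = C1*cos(z)


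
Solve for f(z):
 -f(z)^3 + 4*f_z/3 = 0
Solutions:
 f(z) = -sqrt(2)*sqrt(-1/(C1 + 3*z))
 f(z) = sqrt(2)*sqrt(-1/(C1 + 3*z))


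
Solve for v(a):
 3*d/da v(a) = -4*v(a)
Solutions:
 v(a) = C1*exp(-4*a/3)


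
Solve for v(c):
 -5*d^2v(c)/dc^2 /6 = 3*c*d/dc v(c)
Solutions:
 v(c) = C1 + C2*erf(3*sqrt(5)*c/5)


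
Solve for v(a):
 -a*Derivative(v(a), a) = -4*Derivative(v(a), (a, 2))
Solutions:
 v(a) = C1 + C2*erfi(sqrt(2)*a/4)


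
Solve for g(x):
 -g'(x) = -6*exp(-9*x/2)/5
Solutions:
 g(x) = C1 - 4*exp(-9*x/2)/15


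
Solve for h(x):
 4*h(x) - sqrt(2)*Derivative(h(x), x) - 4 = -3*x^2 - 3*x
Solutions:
 h(x) = C1*exp(2*sqrt(2)*x) - 3*x^2/4 - 3*x/4 - 3*sqrt(2)*x/8 - 3*sqrt(2)/16 + 13/16


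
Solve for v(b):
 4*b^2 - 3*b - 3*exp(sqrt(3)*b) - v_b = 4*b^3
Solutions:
 v(b) = C1 - b^4 + 4*b^3/3 - 3*b^2/2 - sqrt(3)*exp(sqrt(3)*b)


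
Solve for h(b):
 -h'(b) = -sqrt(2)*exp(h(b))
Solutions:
 h(b) = log(-1/(C1 + sqrt(2)*b))


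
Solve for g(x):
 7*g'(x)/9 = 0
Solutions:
 g(x) = C1


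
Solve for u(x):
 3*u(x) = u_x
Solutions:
 u(x) = C1*exp(3*x)


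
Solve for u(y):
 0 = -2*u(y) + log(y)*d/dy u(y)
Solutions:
 u(y) = C1*exp(2*li(y))


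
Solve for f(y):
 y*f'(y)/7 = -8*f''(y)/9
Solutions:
 f(y) = C1 + C2*erf(3*sqrt(7)*y/28)


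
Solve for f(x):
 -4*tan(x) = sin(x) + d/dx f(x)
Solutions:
 f(x) = C1 + 4*log(cos(x)) + cos(x)


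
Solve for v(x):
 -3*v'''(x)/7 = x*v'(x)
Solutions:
 v(x) = C1 + Integral(C2*airyai(-3^(2/3)*7^(1/3)*x/3) + C3*airybi(-3^(2/3)*7^(1/3)*x/3), x)


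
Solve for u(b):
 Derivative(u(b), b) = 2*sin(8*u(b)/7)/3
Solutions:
 -2*b/3 + 7*log(cos(8*u(b)/7) - 1)/16 - 7*log(cos(8*u(b)/7) + 1)/16 = C1


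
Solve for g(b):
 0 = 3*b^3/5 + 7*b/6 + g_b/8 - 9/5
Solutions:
 g(b) = C1 - 6*b^4/5 - 14*b^2/3 + 72*b/5


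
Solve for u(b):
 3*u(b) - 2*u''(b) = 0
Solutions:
 u(b) = C1*exp(-sqrt(6)*b/2) + C2*exp(sqrt(6)*b/2)


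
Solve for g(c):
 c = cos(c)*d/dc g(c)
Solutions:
 g(c) = C1 + Integral(c/cos(c), c)


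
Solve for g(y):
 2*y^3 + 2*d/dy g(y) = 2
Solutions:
 g(y) = C1 - y^4/4 + y


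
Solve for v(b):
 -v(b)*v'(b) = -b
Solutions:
 v(b) = -sqrt(C1 + b^2)
 v(b) = sqrt(C1 + b^2)


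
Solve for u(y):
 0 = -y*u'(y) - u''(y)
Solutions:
 u(y) = C1 + C2*erf(sqrt(2)*y/2)


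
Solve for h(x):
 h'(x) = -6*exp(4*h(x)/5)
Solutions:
 h(x) = 5*log(-(1/(C1 + 24*x))^(1/4)) + 5*log(5)/4
 h(x) = 5*log(1/(C1 + 24*x))/4 + 5*log(5)/4
 h(x) = 5*log(-I*(1/(C1 + 24*x))^(1/4)) + 5*log(5)/4
 h(x) = 5*log(I*(1/(C1 + 24*x))^(1/4)) + 5*log(5)/4


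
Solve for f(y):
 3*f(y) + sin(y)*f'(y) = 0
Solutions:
 f(y) = C1*(cos(y) + 1)^(3/2)/(cos(y) - 1)^(3/2)


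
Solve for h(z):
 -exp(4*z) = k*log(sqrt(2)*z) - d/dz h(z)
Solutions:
 h(z) = C1 + k*z*log(z) + k*z*(-1 + log(2)/2) + exp(4*z)/4


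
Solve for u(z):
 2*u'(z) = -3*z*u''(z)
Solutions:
 u(z) = C1 + C2*z^(1/3)


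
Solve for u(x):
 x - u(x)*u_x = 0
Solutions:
 u(x) = -sqrt(C1 + x^2)
 u(x) = sqrt(C1 + x^2)


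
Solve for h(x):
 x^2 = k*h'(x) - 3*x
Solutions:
 h(x) = C1 + x^3/(3*k) + 3*x^2/(2*k)


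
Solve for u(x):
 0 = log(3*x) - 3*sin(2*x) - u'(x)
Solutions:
 u(x) = C1 + x*log(x) - x + x*log(3) + 3*cos(2*x)/2


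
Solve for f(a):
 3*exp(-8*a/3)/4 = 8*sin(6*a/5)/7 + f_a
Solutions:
 f(a) = C1 + 20*cos(6*a/5)/21 - 9*exp(-8*a/3)/32


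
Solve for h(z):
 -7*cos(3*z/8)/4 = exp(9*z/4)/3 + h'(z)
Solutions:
 h(z) = C1 - 4*exp(9*z/4)/27 - 14*sin(3*z/8)/3


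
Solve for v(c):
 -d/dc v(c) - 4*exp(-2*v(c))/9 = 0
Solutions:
 v(c) = log(-sqrt(C1 - 8*c)) - log(3)
 v(c) = log(C1 - 8*c)/2 - log(3)


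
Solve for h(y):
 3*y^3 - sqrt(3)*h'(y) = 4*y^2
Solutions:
 h(y) = C1 + sqrt(3)*y^4/4 - 4*sqrt(3)*y^3/9


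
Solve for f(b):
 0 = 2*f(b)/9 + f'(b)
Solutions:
 f(b) = C1*exp(-2*b/9)


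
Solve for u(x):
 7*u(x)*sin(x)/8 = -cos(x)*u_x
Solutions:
 u(x) = C1*cos(x)^(7/8)


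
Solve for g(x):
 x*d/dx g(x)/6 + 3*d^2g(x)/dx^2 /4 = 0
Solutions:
 g(x) = C1 + C2*erf(x/3)


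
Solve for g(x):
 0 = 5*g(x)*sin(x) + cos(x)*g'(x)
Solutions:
 g(x) = C1*cos(x)^5


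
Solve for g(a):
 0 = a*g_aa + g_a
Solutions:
 g(a) = C1 + C2*log(a)


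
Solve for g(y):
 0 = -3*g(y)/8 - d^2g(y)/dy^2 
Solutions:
 g(y) = C1*sin(sqrt(6)*y/4) + C2*cos(sqrt(6)*y/4)


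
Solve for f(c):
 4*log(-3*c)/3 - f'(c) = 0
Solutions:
 f(c) = C1 + 4*c*log(-c)/3 + 4*c*(-1 + log(3))/3


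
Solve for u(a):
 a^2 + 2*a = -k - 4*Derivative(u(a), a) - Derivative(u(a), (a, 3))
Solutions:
 u(a) = C1 + C2*sin(2*a) + C3*cos(2*a) - a^3/12 - a^2/4 - a*k/4 + a/8


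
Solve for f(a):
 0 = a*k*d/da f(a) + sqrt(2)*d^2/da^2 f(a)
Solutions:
 f(a) = Piecewise((-2^(3/4)*sqrt(pi)*C1*erf(2^(1/4)*a*sqrt(k)/2)/(2*sqrt(k)) - C2, (k > 0) | (k < 0)), (-C1*a - C2, True))


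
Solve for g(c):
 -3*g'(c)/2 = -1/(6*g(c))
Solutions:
 g(c) = -sqrt(C1 + 2*c)/3
 g(c) = sqrt(C1 + 2*c)/3


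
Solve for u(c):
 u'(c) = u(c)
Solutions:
 u(c) = C1*exp(c)


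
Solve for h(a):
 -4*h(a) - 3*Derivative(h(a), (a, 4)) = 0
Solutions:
 h(a) = (C1*sin(3^(3/4)*a/3) + C2*cos(3^(3/4)*a/3))*exp(-3^(3/4)*a/3) + (C3*sin(3^(3/4)*a/3) + C4*cos(3^(3/4)*a/3))*exp(3^(3/4)*a/3)


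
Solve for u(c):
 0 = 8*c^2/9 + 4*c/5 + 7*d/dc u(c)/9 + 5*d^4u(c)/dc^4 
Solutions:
 u(c) = C1 + C4*exp(-525^(1/3)*c/15) - 8*c^3/21 - 18*c^2/35 + (C2*sin(175^(1/3)*3^(5/6)*c/30) + C3*cos(175^(1/3)*3^(5/6)*c/30))*exp(525^(1/3)*c/30)


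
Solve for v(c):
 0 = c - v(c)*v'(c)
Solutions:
 v(c) = -sqrt(C1 + c^2)
 v(c) = sqrt(C1 + c^2)


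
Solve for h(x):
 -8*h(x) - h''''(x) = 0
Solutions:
 h(x) = (C1*sin(2^(1/4)*x) + C2*cos(2^(1/4)*x))*exp(-2^(1/4)*x) + (C3*sin(2^(1/4)*x) + C4*cos(2^(1/4)*x))*exp(2^(1/4)*x)


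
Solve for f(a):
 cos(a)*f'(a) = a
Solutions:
 f(a) = C1 + Integral(a/cos(a), a)


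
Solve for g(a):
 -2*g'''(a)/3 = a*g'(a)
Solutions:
 g(a) = C1 + Integral(C2*airyai(-2^(2/3)*3^(1/3)*a/2) + C3*airybi(-2^(2/3)*3^(1/3)*a/2), a)


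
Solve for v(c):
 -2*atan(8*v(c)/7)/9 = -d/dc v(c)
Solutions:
 Integral(1/atan(8*_y/7), (_y, v(c))) = C1 + 2*c/9


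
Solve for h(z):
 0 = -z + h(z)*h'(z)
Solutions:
 h(z) = -sqrt(C1 + z^2)
 h(z) = sqrt(C1 + z^2)


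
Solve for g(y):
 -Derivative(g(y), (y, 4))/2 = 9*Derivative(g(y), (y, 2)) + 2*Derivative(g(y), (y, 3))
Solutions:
 g(y) = C1 + C2*y + (C3*sin(sqrt(14)*y) + C4*cos(sqrt(14)*y))*exp(-2*y)


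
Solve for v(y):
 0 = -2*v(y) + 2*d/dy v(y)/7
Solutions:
 v(y) = C1*exp(7*y)


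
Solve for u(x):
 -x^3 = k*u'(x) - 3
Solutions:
 u(x) = C1 - x^4/(4*k) + 3*x/k


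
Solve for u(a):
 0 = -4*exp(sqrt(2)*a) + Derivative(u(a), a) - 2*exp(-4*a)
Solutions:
 u(a) = C1 + 2*sqrt(2)*exp(sqrt(2)*a) - exp(-4*a)/2


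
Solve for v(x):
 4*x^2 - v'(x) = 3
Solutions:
 v(x) = C1 + 4*x^3/3 - 3*x


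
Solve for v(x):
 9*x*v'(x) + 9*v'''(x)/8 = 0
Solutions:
 v(x) = C1 + Integral(C2*airyai(-2*x) + C3*airybi(-2*x), x)


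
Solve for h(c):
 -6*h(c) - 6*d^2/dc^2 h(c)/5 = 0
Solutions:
 h(c) = C1*sin(sqrt(5)*c) + C2*cos(sqrt(5)*c)


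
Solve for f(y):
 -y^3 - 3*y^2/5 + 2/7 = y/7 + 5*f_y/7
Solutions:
 f(y) = C1 - 7*y^4/20 - 7*y^3/25 - y^2/10 + 2*y/5


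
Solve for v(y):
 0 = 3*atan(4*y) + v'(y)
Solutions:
 v(y) = C1 - 3*y*atan(4*y) + 3*log(16*y^2 + 1)/8


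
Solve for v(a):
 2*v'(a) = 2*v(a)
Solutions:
 v(a) = C1*exp(a)


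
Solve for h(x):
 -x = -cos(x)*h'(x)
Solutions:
 h(x) = C1 + Integral(x/cos(x), x)


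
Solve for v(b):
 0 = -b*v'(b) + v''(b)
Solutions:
 v(b) = C1 + C2*erfi(sqrt(2)*b/2)


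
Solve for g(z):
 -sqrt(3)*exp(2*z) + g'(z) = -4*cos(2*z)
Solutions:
 g(z) = C1 + sqrt(3)*exp(2*z)/2 - 2*sin(2*z)


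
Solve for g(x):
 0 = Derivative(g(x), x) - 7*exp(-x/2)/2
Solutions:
 g(x) = C1 - 7*exp(-x/2)


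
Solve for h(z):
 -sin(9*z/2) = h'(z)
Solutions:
 h(z) = C1 + 2*cos(9*z/2)/9


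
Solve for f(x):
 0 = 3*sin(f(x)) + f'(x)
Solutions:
 f(x) = -acos((-C1 - exp(6*x))/(C1 - exp(6*x))) + 2*pi
 f(x) = acos((-C1 - exp(6*x))/(C1 - exp(6*x)))


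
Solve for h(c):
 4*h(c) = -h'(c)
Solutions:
 h(c) = C1*exp(-4*c)


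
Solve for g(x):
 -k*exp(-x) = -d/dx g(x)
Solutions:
 g(x) = C1 - k*exp(-x)


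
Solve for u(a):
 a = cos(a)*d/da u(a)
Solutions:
 u(a) = C1 + Integral(a/cos(a), a)


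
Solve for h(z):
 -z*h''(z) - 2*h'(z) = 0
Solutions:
 h(z) = C1 + C2/z


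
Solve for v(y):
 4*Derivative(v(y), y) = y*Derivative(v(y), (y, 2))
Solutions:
 v(y) = C1 + C2*y^5


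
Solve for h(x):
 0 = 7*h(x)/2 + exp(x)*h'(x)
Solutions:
 h(x) = C1*exp(7*exp(-x)/2)


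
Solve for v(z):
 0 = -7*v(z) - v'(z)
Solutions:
 v(z) = C1*exp(-7*z)


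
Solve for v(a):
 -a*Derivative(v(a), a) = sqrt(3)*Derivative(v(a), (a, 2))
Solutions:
 v(a) = C1 + C2*erf(sqrt(2)*3^(3/4)*a/6)


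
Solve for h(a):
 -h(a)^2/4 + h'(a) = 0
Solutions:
 h(a) = -4/(C1 + a)


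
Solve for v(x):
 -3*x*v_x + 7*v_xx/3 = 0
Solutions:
 v(x) = C1 + C2*erfi(3*sqrt(14)*x/14)


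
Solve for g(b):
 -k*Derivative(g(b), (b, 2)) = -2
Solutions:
 g(b) = C1 + C2*b + b^2/k


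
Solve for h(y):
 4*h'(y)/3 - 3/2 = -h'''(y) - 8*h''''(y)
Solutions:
 h(y) = C1 + C2*exp(y*(-2 + (48*sqrt(577) + 1153)^(-1/3) + (48*sqrt(577) + 1153)^(1/3))/48)*sin(sqrt(3)*y*(-(48*sqrt(577) + 1153)^(1/3) + (48*sqrt(577) + 1153)^(-1/3))/48) + C3*exp(y*(-2 + (48*sqrt(577) + 1153)^(-1/3) + (48*sqrt(577) + 1153)^(1/3))/48)*cos(sqrt(3)*y*(-(48*sqrt(577) + 1153)^(1/3) + (48*sqrt(577) + 1153)^(-1/3))/48) + C4*exp(-y*((48*sqrt(577) + 1153)^(-1/3) + 1 + (48*sqrt(577) + 1153)^(1/3))/24) + 9*y/8


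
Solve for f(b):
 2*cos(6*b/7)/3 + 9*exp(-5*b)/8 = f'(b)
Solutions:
 f(b) = C1 + 7*sin(6*b/7)/9 - 9*exp(-5*b)/40


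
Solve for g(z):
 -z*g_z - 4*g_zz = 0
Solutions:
 g(z) = C1 + C2*erf(sqrt(2)*z/4)


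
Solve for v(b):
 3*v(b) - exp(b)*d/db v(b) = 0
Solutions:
 v(b) = C1*exp(-3*exp(-b))


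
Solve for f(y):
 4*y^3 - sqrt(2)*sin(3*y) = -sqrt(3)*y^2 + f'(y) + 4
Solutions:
 f(y) = C1 + y^4 + sqrt(3)*y^3/3 - 4*y + sqrt(2)*cos(3*y)/3


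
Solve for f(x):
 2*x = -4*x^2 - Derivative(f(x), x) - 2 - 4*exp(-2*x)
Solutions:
 f(x) = C1 - 4*x^3/3 - x^2 - 2*x + 2*exp(-2*x)


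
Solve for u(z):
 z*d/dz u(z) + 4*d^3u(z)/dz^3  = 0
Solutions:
 u(z) = C1 + Integral(C2*airyai(-2^(1/3)*z/2) + C3*airybi(-2^(1/3)*z/2), z)


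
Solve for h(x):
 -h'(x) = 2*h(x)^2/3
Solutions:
 h(x) = 3/(C1 + 2*x)


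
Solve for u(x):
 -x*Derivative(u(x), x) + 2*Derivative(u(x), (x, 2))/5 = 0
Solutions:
 u(x) = C1 + C2*erfi(sqrt(5)*x/2)


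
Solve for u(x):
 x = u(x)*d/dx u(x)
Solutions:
 u(x) = -sqrt(C1 + x^2)
 u(x) = sqrt(C1 + x^2)


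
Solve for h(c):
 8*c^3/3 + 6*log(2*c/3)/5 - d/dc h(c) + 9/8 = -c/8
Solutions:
 h(c) = C1 + 2*c^4/3 + c^2/16 + 6*c*log(c)/5 - 6*c*log(3)/5 - 3*c/40 + 6*c*log(2)/5


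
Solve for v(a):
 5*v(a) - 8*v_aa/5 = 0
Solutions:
 v(a) = C1*exp(-5*sqrt(2)*a/4) + C2*exp(5*sqrt(2)*a/4)


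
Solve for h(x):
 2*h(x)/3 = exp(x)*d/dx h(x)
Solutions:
 h(x) = C1*exp(-2*exp(-x)/3)


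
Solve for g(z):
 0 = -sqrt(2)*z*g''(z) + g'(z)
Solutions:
 g(z) = C1 + C2*z^(sqrt(2)/2 + 1)


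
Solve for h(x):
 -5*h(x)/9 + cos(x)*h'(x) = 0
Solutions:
 h(x) = C1*(sin(x) + 1)^(5/18)/(sin(x) - 1)^(5/18)


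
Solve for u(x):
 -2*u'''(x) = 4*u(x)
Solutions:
 u(x) = C3*exp(-2^(1/3)*x) + (C1*sin(2^(1/3)*sqrt(3)*x/2) + C2*cos(2^(1/3)*sqrt(3)*x/2))*exp(2^(1/3)*x/2)


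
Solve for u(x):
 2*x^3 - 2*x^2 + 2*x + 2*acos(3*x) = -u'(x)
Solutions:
 u(x) = C1 - x^4/2 + 2*x^3/3 - x^2 - 2*x*acos(3*x) + 2*sqrt(1 - 9*x^2)/3


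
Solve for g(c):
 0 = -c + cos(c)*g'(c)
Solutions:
 g(c) = C1 + Integral(c/cos(c), c)


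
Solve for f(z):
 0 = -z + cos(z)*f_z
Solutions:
 f(z) = C1 + Integral(z/cos(z), z)


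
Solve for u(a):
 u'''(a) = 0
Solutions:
 u(a) = C1 + C2*a + C3*a^2


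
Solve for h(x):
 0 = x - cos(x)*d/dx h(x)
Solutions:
 h(x) = C1 + Integral(x/cos(x), x)


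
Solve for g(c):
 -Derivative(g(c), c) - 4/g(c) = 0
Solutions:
 g(c) = -sqrt(C1 - 8*c)
 g(c) = sqrt(C1 - 8*c)


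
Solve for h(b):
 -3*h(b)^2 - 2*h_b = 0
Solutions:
 h(b) = 2/(C1 + 3*b)


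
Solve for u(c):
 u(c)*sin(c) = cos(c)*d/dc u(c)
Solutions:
 u(c) = C1/cos(c)


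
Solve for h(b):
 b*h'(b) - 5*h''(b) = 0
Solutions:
 h(b) = C1 + C2*erfi(sqrt(10)*b/10)


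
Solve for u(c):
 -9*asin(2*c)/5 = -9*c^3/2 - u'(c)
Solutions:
 u(c) = C1 - 9*c^4/8 + 9*c*asin(2*c)/5 + 9*sqrt(1 - 4*c^2)/10


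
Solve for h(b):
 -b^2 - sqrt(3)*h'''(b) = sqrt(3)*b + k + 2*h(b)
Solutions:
 h(b) = C3*exp(-2^(1/3)*3^(5/6)*b/3) - b^2/2 - sqrt(3)*b/2 - k/2 + (C1*sin(6^(1/3)*b/2) + C2*cos(6^(1/3)*b/2))*exp(2^(1/3)*3^(5/6)*b/6)


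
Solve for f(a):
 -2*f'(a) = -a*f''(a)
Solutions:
 f(a) = C1 + C2*a^3


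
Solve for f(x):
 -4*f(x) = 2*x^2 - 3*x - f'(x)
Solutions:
 f(x) = C1*exp(4*x) - x^2/2 + x/2 + 1/8


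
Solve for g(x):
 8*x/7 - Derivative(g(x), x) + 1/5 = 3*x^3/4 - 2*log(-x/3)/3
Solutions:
 g(x) = C1 - 3*x^4/16 + 4*x^2/7 + 2*x*log(-x)/3 + x*(-10*log(3) - 7)/15


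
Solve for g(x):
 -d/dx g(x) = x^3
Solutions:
 g(x) = C1 - x^4/4


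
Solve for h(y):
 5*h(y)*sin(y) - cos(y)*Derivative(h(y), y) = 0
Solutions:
 h(y) = C1/cos(y)^5


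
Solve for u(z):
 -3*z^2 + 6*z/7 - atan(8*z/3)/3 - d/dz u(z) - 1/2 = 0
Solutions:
 u(z) = C1 - z^3 + 3*z^2/7 - z*atan(8*z/3)/3 - z/2 + log(64*z^2 + 9)/16


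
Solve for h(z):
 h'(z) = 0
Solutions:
 h(z) = C1


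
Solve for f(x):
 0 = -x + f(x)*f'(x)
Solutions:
 f(x) = -sqrt(C1 + x^2)
 f(x) = sqrt(C1 + x^2)


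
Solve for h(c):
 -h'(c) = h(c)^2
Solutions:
 h(c) = 1/(C1 + c)


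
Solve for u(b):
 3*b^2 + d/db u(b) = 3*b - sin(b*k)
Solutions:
 u(b) = C1 - b^3 + 3*b^2/2 + cos(b*k)/k


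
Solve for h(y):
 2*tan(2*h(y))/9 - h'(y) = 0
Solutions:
 h(y) = -asin(C1*exp(4*y/9))/2 + pi/2
 h(y) = asin(C1*exp(4*y/9))/2


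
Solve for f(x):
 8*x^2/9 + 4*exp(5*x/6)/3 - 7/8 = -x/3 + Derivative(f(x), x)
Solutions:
 f(x) = C1 + 8*x^3/27 + x^2/6 - 7*x/8 + 8*exp(5*x/6)/5


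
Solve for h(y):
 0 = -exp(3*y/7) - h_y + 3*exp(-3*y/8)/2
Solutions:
 h(y) = C1 - 7*exp(3*y/7)/3 - 4*exp(-3*y/8)


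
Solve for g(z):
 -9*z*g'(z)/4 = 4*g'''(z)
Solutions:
 g(z) = C1 + Integral(C2*airyai(-6^(2/3)*z/4) + C3*airybi(-6^(2/3)*z/4), z)


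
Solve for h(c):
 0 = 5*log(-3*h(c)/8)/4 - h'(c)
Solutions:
 -4*Integral(1/(log(-_y) - 3*log(2) + log(3)), (_y, h(c)))/5 = C1 - c


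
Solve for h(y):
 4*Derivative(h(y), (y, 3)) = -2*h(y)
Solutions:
 h(y) = C3*exp(-2^(2/3)*y/2) + (C1*sin(2^(2/3)*sqrt(3)*y/4) + C2*cos(2^(2/3)*sqrt(3)*y/4))*exp(2^(2/3)*y/4)


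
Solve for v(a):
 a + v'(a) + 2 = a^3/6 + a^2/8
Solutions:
 v(a) = C1 + a^4/24 + a^3/24 - a^2/2 - 2*a


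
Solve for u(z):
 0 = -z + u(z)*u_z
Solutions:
 u(z) = -sqrt(C1 + z^2)
 u(z) = sqrt(C1 + z^2)


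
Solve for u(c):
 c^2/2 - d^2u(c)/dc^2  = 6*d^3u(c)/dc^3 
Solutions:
 u(c) = C1 + C2*c + C3*exp(-c/6) + c^4/24 - c^3 + 18*c^2


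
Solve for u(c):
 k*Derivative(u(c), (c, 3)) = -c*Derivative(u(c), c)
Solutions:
 u(c) = C1 + Integral(C2*airyai(c*(-1/k)^(1/3)) + C3*airybi(c*(-1/k)^(1/3)), c)


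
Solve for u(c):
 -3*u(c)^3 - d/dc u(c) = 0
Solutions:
 u(c) = -sqrt(2)*sqrt(-1/(C1 - 3*c))/2
 u(c) = sqrt(2)*sqrt(-1/(C1 - 3*c))/2


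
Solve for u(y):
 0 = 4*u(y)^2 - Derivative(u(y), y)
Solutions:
 u(y) = -1/(C1 + 4*y)


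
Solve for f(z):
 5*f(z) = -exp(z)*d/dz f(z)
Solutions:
 f(z) = C1*exp(5*exp(-z))


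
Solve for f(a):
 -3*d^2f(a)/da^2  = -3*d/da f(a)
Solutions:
 f(a) = C1 + C2*exp(a)


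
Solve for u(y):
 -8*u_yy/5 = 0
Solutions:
 u(y) = C1 + C2*y


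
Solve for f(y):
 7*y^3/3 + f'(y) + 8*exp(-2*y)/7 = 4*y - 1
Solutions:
 f(y) = C1 - 7*y^4/12 + 2*y^2 - y + 4*exp(-2*y)/7


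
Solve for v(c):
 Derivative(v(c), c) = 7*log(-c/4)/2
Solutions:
 v(c) = C1 + 7*c*log(-c)/2 + c*(-7*log(2) - 7/2)


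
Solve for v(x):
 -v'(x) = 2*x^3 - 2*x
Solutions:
 v(x) = C1 - x^4/2 + x^2


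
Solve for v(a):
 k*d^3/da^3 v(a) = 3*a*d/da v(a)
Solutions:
 v(a) = C1 + Integral(C2*airyai(3^(1/3)*a*(1/k)^(1/3)) + C3*airybi(3^(1/3)*a*(1/k)^(1/3)), a)


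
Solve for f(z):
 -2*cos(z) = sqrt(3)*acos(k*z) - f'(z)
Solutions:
 f(z) = C1 + sqrt(3)*Piecewise((z*acos(k*z) - sqrt(-k^2*z^2 + 1)/k, Ne(k, 0)), (pi*z/2, True)) + 2*sin(z)


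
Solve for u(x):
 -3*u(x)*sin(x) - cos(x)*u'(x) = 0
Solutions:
 u(x) = C1*cos(x)^3


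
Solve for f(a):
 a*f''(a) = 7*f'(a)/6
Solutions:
 f(a) = C1 + C2*a^(13/6)


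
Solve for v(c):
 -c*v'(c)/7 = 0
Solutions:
 v(c) = C1


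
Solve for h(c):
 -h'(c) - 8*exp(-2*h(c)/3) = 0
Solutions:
 h(c) = 3*log(-sqrt(C1 - 8*c)) - 3*log(3) + 3*log(6)/2
 h(c) = 3*log(C1 - 8*c)/2 - 3*log(3) + 3*log(6)/2


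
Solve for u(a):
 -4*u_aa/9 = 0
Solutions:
 u(a) = C1 + C2*a


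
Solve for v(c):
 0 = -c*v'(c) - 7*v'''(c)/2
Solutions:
 v(c) = C1 + Integral(C2*airyai(-2^(1/3)*7^(2/3)*c/7) + C3*airybi(-2^(1/3)*7^(2/3)*c/7), c)


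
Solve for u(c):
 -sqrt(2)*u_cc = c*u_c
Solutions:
 u(c) = C1 + C2*erf(2^(1/4)*c/2)


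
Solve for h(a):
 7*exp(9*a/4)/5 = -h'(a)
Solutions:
 h(a) = C1 - 28*exp(9*a/4)/45


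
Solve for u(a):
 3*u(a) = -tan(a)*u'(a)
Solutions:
 u(a) = C1/sin(a)^3


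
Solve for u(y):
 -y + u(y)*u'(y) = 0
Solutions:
 u(y) = -sqrt(C1 + y^2)
 u(y) = sqrt(C1 + y^2)


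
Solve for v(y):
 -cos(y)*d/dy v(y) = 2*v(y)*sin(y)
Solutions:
 v(y) = C1*cos(y)^2


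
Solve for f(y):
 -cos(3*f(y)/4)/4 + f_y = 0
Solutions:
 -y/4 - 2*log(sin(3*f(y)/4) - 1)/3 + 2*log(sin(3*f(y)/4) + 1)/3 = C1


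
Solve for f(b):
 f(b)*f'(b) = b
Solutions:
 f(b) = -sqrt(C1 + b^2)
 f(b) = sqrt(C1 + b^2)


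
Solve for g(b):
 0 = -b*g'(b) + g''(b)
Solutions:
 g(b) = C1 + C2*erfi(sqrt(2)*b/2)


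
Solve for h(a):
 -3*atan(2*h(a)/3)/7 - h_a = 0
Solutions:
 Integral(1/atan(2*_y/3), (_y, h(a))) = C1 - 3*a/7


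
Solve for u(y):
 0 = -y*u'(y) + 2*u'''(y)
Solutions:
 u(y) = C1 + Integral(C2*airyai(2^(2/3)*y/2) + C3*airybi(2^(2/3)*y/2), y)


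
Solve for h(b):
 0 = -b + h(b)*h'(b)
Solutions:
 h(b) = -sqrt(C1 + b^2)
 h(b) = sqrt(C1 + b^2)


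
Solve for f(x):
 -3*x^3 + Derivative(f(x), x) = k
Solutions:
 f(x) = C1 + k*x + 3*x^4/4


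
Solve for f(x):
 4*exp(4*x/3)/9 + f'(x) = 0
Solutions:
 f(x) = C1 - exp(4*x/3)/3


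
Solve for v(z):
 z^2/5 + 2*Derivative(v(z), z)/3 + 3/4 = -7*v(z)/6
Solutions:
 v(z) = C1*exp(-7*z/4) - 6*z^2/35 + 48*z/245 - 2589/3430


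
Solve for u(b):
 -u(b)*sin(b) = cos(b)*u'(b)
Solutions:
 u(b) = C1*cos(b)


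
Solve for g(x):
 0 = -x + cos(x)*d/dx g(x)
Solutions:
 g(x) = C1 + Integral(x/cos(x), x)


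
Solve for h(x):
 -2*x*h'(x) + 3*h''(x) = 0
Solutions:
 h(x) = C1 + C2*erfi(sqrt(3)*x/3)


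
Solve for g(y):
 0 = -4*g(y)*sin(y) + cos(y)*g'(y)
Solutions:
 g(y) = C1/cos(y)^4


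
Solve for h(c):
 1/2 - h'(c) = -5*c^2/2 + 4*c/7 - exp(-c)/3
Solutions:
 h(c) = C1 + 5*c^3/6 - 2*c^2/7 + c/2 - exp(-c)/3


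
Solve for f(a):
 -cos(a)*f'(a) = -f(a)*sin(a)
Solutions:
 f(a) = C1/cos(a)


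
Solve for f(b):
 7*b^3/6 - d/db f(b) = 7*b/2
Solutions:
 f(b) = C1 + 7*b^4/24 - 7*b^2/4


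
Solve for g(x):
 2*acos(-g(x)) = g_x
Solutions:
 Integral(1/acos(-_y), (_y, g(x))) = C1 + 2*x


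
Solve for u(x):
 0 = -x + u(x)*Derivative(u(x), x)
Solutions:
 u(x) = -sqrt(C1 + x^2)
 u(x) = sqrt(C1 + x^2)


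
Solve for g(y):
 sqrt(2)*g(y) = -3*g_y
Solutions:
 g(y) = C1*exp(-sqrt(2)*y/3)


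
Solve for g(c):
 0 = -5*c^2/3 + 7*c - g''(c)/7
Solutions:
 g(c) = C1 + C2*c - 35*c^4/36 + 49*c^3/6


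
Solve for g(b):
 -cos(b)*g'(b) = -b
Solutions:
 g(b) = C1 + Integral(b/cos(b), b)


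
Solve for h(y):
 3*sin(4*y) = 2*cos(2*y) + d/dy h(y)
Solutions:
 h(y) = C1 - sin(2*y) - 3*cos(4*y)/4


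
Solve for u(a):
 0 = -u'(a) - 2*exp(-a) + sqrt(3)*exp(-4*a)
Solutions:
 u(a) = C1 + 2*exp(-a) - sqrt(3)*exp(-4*a)/4


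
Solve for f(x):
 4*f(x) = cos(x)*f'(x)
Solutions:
 f(x) = C1*(sin(x)^2 + 2*sin(x) + 1)/(sin(x)^2 - 2*sin(x) + 1)


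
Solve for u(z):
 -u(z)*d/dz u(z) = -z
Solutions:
 u(z) = -sqrt(C1 + z^2)
 u(z) = sqrt(C1 + z^2)


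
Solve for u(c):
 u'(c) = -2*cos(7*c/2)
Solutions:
 u(c) = C1 - 4*sin(7*c/2)/7


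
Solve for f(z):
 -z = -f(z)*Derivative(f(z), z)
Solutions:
 f(z) = -sqrt(C1 + z^2)
 f(z) = sqrt(C1 + z^2)


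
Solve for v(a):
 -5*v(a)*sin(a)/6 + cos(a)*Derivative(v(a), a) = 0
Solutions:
 v(a) = C1/cos(a)^(5/6)


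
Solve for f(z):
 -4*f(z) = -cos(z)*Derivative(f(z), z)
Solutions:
 f(z) = C1*(sin(z)^2 + 2*sin(z) + 1)/(sin(z)^2 - 2*sin(z) + 1)


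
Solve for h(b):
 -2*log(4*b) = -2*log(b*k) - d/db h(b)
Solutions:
 h(b) = C1 + 2*b*(-log(k) + 2*log(2))


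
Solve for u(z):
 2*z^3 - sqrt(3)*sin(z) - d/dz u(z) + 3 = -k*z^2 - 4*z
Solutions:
 u(z) = C1 + k*z^3/3 + z^4/2 + 2*z^2 + 3*z + sqrt(3)*cos(z)


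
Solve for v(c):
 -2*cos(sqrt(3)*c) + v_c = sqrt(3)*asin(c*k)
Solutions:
 v(c) = C1 + sqrt(3)*Piecewise((c*asin(c*k) + sqrt(-c^2*k^2 + 1)/k, Ne(k, 0)), (0, True)) + 2*sqrt(3)*sin(sqrt(3)*c)/3


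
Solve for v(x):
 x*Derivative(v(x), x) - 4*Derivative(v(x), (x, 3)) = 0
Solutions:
 v(x) = C1 + Integral(C2*airyai(2^(1/3)*x/2) + C3*airybi(2^(1/3)*x/2), x)


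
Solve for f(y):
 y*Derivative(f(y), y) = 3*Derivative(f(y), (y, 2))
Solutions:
 f(y) = C1 + C2*erfi(sqrt(6)*y/6)


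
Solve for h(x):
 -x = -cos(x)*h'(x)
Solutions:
 h(x) = C1 + Integral(x/cos(x), x)


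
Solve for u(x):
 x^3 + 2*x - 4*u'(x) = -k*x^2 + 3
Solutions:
 u(x) = C1 + k*x^3/12 + x^4/16 + x^2/4 - 3*x/4


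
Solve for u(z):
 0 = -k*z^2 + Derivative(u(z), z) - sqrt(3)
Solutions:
 u(z) = C1 + k*z^3/3 + sqrt(3)*z


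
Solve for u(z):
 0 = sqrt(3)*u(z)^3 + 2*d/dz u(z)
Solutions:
 u(z) = -sqrt(-1/(C1 - sqrt(3)*z))
 u(z) = sqrt(-1/(C1 - sqrt(3)*z))


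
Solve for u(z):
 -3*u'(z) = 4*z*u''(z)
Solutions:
 u(z) = C1 + C2*z^(1/4)


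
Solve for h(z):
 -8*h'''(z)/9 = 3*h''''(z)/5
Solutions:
 h(z) = C1 + C2*z + C3*z^2 + C4*exp(-40*z/27)


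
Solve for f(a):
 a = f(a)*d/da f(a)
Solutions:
 f(a) = -sqrt(C1 + a^2)
 f(a) = sqrt(C1 + a^2)


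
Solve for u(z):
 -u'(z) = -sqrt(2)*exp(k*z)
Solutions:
 u(z) = C1 + sqrt(2)*exp(k*z)/k


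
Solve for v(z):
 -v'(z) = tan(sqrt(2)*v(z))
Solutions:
 v(z) = sqrt(2)*(pi - asin(C1*exp(-sqrt(2)*z)))/2
 v(z) = sqrt(2)*asin(C1*exp(-sqrt(2)*z))/2


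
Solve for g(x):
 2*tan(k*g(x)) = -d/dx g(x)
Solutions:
 g(x) = Piecewise((-asin(exp(C1*k - 2*k*x))/k + pi/k, Ne(k, 0)), (nan, True))
 g(x) = Piecewise((asin(exp(C1*k - 2*k*x))/k, Ne(k, 0)), (nan, True))


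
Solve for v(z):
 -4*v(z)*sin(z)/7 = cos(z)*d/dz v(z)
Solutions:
 v(z) = C1*cos(z)^(4/7)


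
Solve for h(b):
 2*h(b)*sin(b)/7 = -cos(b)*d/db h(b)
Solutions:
 h(b) = C1*cos(b)^(2/7)


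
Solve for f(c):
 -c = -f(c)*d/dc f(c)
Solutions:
 f(c) = -sqrt(C1 + c^2)
 f(c) = sqrt(C1 + c^2)


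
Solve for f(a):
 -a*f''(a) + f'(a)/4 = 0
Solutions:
 f(a) = C1 + C2*a^(5/4)


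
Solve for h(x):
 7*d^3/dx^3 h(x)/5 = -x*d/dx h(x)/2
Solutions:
 h(x) = C1 + Integral(C2*airyai(-14^(2/3)*5^(1/3)*x/14) + C3*airybi(-14^(2/3)*5^(1/3)*x/14), x)


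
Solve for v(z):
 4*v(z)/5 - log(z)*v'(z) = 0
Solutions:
 v(z) = C1*exp(4*li(z)/5)


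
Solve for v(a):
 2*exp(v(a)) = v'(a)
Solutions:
 v(a) = log(-1/(C1 + 2*a))


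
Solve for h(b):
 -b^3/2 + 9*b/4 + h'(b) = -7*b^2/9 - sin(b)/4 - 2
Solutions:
 h(b) = C1 + b^4/8 - 7*b^3/27 - 9*b^2/8 - 2*b + cos(b)/4


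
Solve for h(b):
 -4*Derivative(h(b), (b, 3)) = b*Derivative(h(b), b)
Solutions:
 h(b) = C1 + Integral(C2*airyai(-2^(1/3)*b/2) + C3*airybi(-2^(1/3)*b/2), b)


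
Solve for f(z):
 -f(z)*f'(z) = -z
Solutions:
 f(z) = -sqrt(C1 + z^2)
 f(z) = sqrt(C1 + z^2)


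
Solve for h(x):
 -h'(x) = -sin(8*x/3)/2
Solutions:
 h(x) = C1 - 3*cos(8*x/3)/16


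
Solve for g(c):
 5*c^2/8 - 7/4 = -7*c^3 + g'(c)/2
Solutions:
 g(c) = C1 + 7*c^4/2 + 5*c^3/12 - 7*c/2


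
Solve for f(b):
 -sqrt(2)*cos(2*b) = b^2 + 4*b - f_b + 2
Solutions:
 f(b) = C1 + b^3/3 + 2*b^2 + 2*b + sqrt(2)*sin(2*b)/2


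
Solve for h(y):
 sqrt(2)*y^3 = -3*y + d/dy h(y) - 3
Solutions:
 h(y) = C1 + sqrt(2)*y^4/4 + 3*y^2/2 + 3*y


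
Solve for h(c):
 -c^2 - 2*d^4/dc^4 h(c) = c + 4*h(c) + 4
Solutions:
 h(c) = -c^2/4 - c/4 + (C1*sin(2^(3/4)*c/2) + C2*cos(2^(3/4)*c/2))*exp(-2^(3/4)*c/2) + (C3*sin(2^(3/4)*c/2) + C4*cos(2^(3/4)*c/2))*exp(2^(3/4)*c/2) - 1


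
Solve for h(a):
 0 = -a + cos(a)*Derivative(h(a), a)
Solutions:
 h(a) = C1 + Integral(a/cos(a), a)


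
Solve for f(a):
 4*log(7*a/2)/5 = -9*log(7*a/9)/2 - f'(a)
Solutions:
 f(a) = C1 - 53*a*log(a)/10 - 53*a*log(7)/10 + 4*a*log(2)/5 + 53*a/10 + 9*a*log(3)


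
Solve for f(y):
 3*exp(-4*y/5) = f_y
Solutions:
 f(y) = C1 - 15*exp(-4*y/5)/4


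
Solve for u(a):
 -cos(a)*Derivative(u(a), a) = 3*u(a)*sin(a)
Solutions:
 u(a) = C1*cos(a)^3


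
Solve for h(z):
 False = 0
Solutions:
 h(z) = C1 + zoo*z - log(cos(z))/2


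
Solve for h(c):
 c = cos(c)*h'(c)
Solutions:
 h(c) = C1 + Integral(c/cos(c), c)


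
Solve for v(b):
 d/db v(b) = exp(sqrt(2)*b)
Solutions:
 v(b) = C1 + sqrt(2)*exp(sqrt(2)*b)/2


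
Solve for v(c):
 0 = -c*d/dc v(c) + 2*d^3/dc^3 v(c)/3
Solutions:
 v(c) = C1 + Integral(C2*airyai(2^(2/3)*3^(1/3)*c/2) + C3*airybi(2^(2/3)*3^(1/3)*c/2), c)


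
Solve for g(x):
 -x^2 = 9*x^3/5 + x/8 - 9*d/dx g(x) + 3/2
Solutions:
 g(x) = C1 + x^4/20 + x^3/27 + x^2/144 + x/6


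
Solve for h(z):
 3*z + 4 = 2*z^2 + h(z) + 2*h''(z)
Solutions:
 h(z) = C1*sin(sqrt(2)*z/2) + C2*cos(sqrt(2)*z/2) - 2*z^2 + 3*z + 12


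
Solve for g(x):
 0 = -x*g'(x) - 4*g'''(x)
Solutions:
 g(x) = C1 + Integral(C2*airyai(-2^(1/3)*x/2) + C3*airybi(-2^(1/3)*x/2), x)


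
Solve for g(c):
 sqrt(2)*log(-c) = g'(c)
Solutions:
 g(c) = C1 + sqrt(2)*c*log(-c) - sqrt(2)*c


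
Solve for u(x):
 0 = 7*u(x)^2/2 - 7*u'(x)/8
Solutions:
 u(x) = -1/(C1 + 4*x)


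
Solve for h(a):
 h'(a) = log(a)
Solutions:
 h(a) = C1 + a*log(a) - a


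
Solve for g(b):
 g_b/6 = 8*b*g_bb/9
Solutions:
 g(b) = C1 + C2*b^(19/16)


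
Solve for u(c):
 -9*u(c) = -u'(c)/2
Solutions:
 u(c) = C1*exp(18*c)


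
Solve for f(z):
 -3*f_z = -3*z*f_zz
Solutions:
 f(z) = C1 + C2*z^2


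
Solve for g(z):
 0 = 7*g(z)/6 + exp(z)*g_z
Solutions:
 g(z) = C1*exp(7*exp(-z)/6)


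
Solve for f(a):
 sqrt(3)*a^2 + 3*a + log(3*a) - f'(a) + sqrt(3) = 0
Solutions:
 f(a) = C1 + sqrt(3)*a^3/3 + 3*a^2/2 + a*log(a) - a + a*log(3) + sqrt(3)*a


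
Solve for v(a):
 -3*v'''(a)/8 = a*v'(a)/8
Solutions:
 v(a) = C1 + Integral(C2*airyai(-3^(2/3)*a/3) + C3*airybi(-3^(2/3)*a/3), a)


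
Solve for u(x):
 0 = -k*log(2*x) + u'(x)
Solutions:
 u(x) = C1 + k*x*log(x) - k*x + k*x*log(2)


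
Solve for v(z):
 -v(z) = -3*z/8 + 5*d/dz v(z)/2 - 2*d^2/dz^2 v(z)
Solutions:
 v(z) = C1*exp(z*(5 - sqrt(57))/8) + C2*exp(z*(5 + sqrt(57))/8) + 3*z/8 - 15/16


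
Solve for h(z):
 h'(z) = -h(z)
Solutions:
 h(z) = C1*exp(-z)


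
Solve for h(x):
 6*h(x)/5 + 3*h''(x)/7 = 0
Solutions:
 h(x) = C1*sin(sqrt(70)*x/5) + C2*cos(sqrt(70)*x/5)


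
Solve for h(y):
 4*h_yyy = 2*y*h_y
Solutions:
 h(y) = C1 + Integral(C2*airyai(2^(2/3)*y/2) + C3*airybi(2^(2/3)*y/2), y)


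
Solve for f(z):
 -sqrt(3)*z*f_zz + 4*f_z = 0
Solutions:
 f(z) = C1 + C2*z^(1 + 4*sqrt(3)/3)


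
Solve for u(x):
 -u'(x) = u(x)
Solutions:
 u(x) = C1*exp(-x)


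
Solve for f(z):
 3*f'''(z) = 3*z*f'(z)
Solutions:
 f(z) = C1 + Integral(C2*airyai(z) + C3*airybi(z), z)


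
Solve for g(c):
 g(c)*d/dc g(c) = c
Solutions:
 g(c) = -sqrt(C1 + c^2)
 g(c) = sqrt(C1 + c^2)


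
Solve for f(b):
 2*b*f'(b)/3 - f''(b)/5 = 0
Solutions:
 f(b) = C1 + C2*erfi(sqrt(15)*b/3)


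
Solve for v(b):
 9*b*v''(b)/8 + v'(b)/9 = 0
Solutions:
 v(b) = C1 + C2*b^(73/81)


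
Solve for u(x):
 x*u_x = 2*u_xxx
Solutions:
 u(x) = C1 + Integral(C2*airyai(2^(2/3)*x/2) + C3*airybi(2^(2/3)*x/2), x)


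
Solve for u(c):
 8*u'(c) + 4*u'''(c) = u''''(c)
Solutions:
 u(c) = C1 + C2*exp(c*(-2^(2/3)*(3*sqrt(177) + 43)^(1/3) - 8*2^(1/3)/(3*sqrt(177) + 43)^(1/3) + 8)/6)*sin(2^(1/3)*sqrt(3)*c*(-2^(1/3)*(3*sqrt(177) + 43)^(1/3) + 8/(3*sqrt(177) + 43)^(1/3))/6) + C3*exp(c*(-2^(2/3)*(3*sqrt(177) + 43)^(1/3) - 8*2^(1/3)/(3*sqrt(177) + 43)^(1/3) + 8)/6)*cos(2^(1/3)*sqrt(3)*c*(-2^(1/3)*(3*sqrt(177) + 43)^(1/3) + 8/(3*sqrt(177) + 43)^(1/3))/6) + C4*exp(c*(8*2^(1/3)/(3*sqrt(177) + 43)^(1/3) + 4 + 2^(2/3)*(3*sqrt(177) + 43)^(1/3))/3)


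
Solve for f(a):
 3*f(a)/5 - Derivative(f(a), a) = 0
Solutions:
 f(a) = C1*exp(3*a/5)


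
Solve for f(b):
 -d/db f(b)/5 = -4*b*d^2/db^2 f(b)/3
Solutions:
 f(b) = C1 + C2*b^(23/20)


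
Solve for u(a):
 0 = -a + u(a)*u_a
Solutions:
 u(a) = -sqrt(C1 + a^2)
 u(a) = sqrt(C1 + a^2)


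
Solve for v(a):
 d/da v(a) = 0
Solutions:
 v(a) = C1


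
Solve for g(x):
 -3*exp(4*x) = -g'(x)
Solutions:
 g(x) = C1 + 3*exp(4*x)/4


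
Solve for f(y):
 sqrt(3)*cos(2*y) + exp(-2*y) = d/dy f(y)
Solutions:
 f(y) = C1 + sqrt(3)*sin(2*y)/2 - exp(-2*y)/2


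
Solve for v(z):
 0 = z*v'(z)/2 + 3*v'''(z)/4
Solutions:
 v(z) = C1 + Integral(C2*airyai(-2^(1/3)*3^(2/3)*z/3) + C3*airybi(-2^(1/3)*3^(2/3)*z/3), z)


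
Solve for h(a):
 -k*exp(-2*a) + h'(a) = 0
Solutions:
 h(a) = C1 - k*exp(-2*a)/2


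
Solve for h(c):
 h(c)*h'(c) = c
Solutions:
 h(c) = -sqrt(C1 + c^2)
 h(c) = sqrt(C1 + c^2)


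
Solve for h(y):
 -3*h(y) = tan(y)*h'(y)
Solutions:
 h(y) = C1/sin(y)^3


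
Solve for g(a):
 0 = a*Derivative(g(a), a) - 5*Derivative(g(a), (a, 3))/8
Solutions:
 g(a) = C1 + Integral(C2*airyai(2*5^(2/3)*a/5) + C3*airybi(2*5^(2/3)*a/5), a)


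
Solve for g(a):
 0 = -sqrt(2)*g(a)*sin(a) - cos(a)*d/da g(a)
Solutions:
 g(a) = C1*cos(a)^(sqrt(2))


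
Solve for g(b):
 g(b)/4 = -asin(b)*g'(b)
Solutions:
 g(b) = C1*exp(-Integral(1/asin(b), b)/4)


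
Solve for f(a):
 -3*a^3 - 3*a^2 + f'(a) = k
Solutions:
 f(a) = C1 + 3*a^4/4 + a^3 + a*k


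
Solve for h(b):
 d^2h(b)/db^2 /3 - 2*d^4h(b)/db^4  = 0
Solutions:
 h(b) = C1 + C2*b + C3*exp(-sqrt(6)*b/6) + C4*exp(sqrt(6)*b/6)


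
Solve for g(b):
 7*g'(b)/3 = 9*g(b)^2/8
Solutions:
 g(b) = -56/(C1 + 27*b)


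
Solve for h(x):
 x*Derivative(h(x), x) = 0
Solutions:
 h(x) = C1


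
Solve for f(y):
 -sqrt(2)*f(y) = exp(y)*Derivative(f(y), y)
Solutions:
 f(y) = C1*exp(sqrt(2)*exp(-y))


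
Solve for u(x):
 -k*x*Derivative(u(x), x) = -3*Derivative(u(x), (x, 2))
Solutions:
 u(x) = Piecewise((-sqrt(6)*sqrt(pi)*C1*erf(sqrt(6)*x*sqrt(-k)/6)/(2*sqrt(-k)) - C2, (k > 0) | (k < 0)), (-C1*x - C2, True))


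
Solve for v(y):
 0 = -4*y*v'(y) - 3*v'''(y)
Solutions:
 v(y) = C1 + Integral(C2*airyai(-6^(2/3)*y/3) + C3*airybi(-6^(2/3)*y/3), y)


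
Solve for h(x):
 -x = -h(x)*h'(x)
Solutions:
 h(x) = -sqrt(C1 + x^2)
 h(x) = sqrt(C1 + x^2)


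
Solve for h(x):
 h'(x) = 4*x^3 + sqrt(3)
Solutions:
 h(x) = C1 + x^4 + sqrt(3)*x


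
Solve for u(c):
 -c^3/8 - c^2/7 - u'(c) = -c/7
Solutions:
 u(c) = C1 - c^4/32 - c^3/21 + c^2/14


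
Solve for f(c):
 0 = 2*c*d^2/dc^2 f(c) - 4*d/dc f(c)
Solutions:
 f(c) = C1 + C2*c^3


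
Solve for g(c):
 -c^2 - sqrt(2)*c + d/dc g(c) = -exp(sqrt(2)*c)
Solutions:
 g(c) = C1 + c^3/3 + sqrt(2)*c^2/2 - sqrt(2)*exp(sqrt(2)*c)/2


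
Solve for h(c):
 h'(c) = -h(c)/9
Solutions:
 h(c) = C1*exp(-c/9)


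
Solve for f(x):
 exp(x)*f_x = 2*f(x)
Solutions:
 f(x) = C1*exp(-2*exp(-x))


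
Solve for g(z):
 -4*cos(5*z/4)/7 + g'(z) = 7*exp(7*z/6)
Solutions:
 g(z) = C1 + 6*exp(7*z/6) + 16*sin(5*z/4)/35


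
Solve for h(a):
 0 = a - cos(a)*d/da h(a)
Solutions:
 h(a) = C1 + Integral(a/cos(a), a)


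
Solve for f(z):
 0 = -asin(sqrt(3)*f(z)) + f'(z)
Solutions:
 Integral(1/asin(sqrt(3)*_y), (_y, f(z))) = C1 + z


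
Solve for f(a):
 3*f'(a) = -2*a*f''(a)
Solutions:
 f(a) = C1 + C2/sqrt(a)


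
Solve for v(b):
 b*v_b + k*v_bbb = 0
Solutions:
 v(b) = C1 + Integral(C2*airyai(b*(-1/k)^(1/3)) + C3*airybi(b*(-1/k)^(1/3)), b)


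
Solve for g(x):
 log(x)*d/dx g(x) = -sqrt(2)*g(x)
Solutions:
 g(x) = C1*exp(-sqrt(2)*li(x))


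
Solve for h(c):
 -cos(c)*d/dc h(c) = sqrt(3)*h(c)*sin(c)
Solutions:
 h(c) = C1*cos(c)^(sqrt(3))


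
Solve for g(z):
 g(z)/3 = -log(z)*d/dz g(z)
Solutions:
 g(z) = C1*exp(-li(z)/3)


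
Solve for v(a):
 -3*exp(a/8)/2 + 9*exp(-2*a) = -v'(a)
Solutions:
 v(a) = C1 + 12*exp(a/8) + 9*exp(-2*a)/2


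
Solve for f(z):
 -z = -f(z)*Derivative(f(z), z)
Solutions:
 f(z) = -sqrt(C1 + z^2)
 f(z) = sqrt(C1 + z^2)


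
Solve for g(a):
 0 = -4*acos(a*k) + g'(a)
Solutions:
 g(a) = C1 + 4*Piecewise((a*acos(a*k) - sqrt(-a^2*k^2 + 1)/k, Ne(k, 0)), (pi*a/2, True))


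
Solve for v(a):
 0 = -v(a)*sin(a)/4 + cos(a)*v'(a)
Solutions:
 v(a) = C1/cos(a)^(1/4)


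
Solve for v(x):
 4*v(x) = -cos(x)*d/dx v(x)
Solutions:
 v(x) = C1*(sin(x)^2 - 2*sin(x) + 1)/(sin(x)^2 + 2*sin(x) + 1)


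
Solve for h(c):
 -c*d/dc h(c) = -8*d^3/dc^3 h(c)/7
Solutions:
 h(c) = C1 + Integral(C2*airyai(7^(1/3)*c/2) + C3*airybi(7^(1/3)*c/2), c)


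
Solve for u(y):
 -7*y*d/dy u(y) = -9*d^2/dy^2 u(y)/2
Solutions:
 u(y) = C1 + C2*erfi(sqrt(7)*y/3)


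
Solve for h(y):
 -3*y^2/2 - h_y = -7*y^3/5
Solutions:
 h(y) = C1 + 7*y^4/20 - y^3/2


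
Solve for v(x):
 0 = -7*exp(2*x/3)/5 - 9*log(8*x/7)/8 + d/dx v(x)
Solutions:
 v(x) = C1 + 9*x*log(x)/8 + 9*x*(-log(7) - 1 + 3*log(2))/8 + 21*exp(2*x/3)/10


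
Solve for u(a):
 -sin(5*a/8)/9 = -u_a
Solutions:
 u(a) = C1 - 8*cos(5*a/8)/45


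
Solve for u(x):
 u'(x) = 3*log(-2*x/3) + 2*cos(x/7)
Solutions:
 u(x) = C1 + 3*x*log(-x) - 3*x*log(3) - 3*x + 3*x*log(2) + 14*sin(x/7)


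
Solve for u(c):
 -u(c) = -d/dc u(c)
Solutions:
 u(c) = C1*exp(c)


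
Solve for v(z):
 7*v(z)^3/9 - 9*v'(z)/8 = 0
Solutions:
 v(z) = -9*sqrt(2)*sqrt(-1/(C1 + 56*z))/2
 v(z) = 9*sqrt(2)*sqrt(-1/(C1 + 56*z))/2


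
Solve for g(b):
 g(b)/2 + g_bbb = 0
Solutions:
 g(b) = C3*exp(-2^(2/3)*b/2) + (C1*sin(2^(2/3)*sqrt(3)*b/4) + C2*cos(2^(2/3)*sqrt(3)*b/4))*exp(2^(2/3)*b/4)


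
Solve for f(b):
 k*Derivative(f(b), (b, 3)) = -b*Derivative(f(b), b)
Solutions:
 f(b) = C1 + Integral(C2*airyai(b*(-1/k)^(1/3)) + C3*airybi(b*(-1/k)^(1/3)), b)


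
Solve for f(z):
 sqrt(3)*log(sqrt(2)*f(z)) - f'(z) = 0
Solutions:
 -2*sqrt(3)*Integral(1/(2*log(_y) + log(2)), (_y, f(z)))/3 = C1 - z


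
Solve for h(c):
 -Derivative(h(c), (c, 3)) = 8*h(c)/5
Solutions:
 h(c) = C3*exp(-2*5^(2/3)*c/5) + (C1*sin(sqrt(3)*5^(2/3)*c/5) + C2*cos(sqrt(3)*5^(2/3)*c/5))*exp(5^(2/3)*c/5)


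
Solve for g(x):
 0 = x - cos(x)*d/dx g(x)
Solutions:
 g(x) = C1 + Integral(x/cos(x), x)


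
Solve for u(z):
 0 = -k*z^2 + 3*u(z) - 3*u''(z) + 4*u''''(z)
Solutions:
 u(z) = k*z^2/3 + 2*k/3 + (C1*sin(sqrt(2)*3^(1/4)*z*sin(atan(sqrt(39)/3)/2)/2) + C2*cos(sqrt(2)*3^(1/4)*z*sin(atan(sqrt(39)/3)/2)/2))*exp(-sqrt(2)*3^(1/4)*z*cos(atan(sqrt(39)/3)/2)/2) + (C3*sin(sqrt(2)*3^(1/4)*z*sin(atan(sqrt(39)/3)/2)/2) + C4*cos(sqrt(2)*3^(1/4)*z*sin(atan(sqrt(39)/3)/2)/2))*exp(sqrt(2)*3^(1/4)*z*cos(atan(sqrt(39)/3)/2)/2)


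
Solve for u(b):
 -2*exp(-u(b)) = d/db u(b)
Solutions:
 u(b) = log(C1 - 2*b)


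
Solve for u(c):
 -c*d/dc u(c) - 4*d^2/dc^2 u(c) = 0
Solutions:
 u(c) = C1 + C2*erf(sqrt(2)*c/4)


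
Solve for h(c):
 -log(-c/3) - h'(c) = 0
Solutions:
 h(c) = C1 - c*log(-c) + c*(1 + log(3))


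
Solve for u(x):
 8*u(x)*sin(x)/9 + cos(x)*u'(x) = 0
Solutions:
 u(x) = C1*cos(x)^(8/9)


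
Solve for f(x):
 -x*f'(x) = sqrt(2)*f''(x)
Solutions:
 f(x) = C1 + C2*erf(2^(1/4)*x/2)
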